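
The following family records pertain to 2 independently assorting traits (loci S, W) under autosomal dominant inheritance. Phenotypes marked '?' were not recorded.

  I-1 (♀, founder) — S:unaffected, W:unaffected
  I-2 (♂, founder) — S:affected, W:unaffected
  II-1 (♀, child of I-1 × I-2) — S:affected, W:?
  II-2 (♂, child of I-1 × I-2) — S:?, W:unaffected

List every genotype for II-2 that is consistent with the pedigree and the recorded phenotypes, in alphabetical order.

S/I-1 un ·: ss
S/I-2 aff ·: Ss|SS
S/II-1 aff I-1×I-2: Ss
S/II-2 ? I-1×I-2: ss|Ss
⇒ S over [I-1,I-2,II-1,II-2]: 3 consistent
W/I-1 un ·: ww
W/I-2 un ·: ww
W/II-1 ? I-1×I-2: ww
W/II-2 un I-1×I-2: ww
⇒ W over [I-1,I-2,II-1,II-2]: 1 consistent

II-2 ∈ {Ss ww, ss ww}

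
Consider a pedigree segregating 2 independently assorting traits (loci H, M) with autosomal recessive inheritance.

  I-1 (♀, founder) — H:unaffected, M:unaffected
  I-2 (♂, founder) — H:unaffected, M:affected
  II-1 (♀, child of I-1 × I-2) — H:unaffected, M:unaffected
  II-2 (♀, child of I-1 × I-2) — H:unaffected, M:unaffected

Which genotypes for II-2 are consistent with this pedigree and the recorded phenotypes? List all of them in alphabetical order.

II-2 ∈ {HH Mm, Hh Mm}

H/I-1 un ·: HH|Hh
H/I-2 un ·: HH|Hh
H/II-1 un I-1×I-2: HH|Hh
H/II-2 un I-1×I-2: HH|Hh
⇒ H over [I-1,I-2,II-1,II-2]: 13 consistent
M/I-1 un ·: MM|Mm
M/I-2 aff ·: mm
M/II-1 un I-1×I-2: Mm
M/II-2 un I-1×I-2: Mm
⇒ M over [I-1,I-2,II-1,II-2]: 2 consistent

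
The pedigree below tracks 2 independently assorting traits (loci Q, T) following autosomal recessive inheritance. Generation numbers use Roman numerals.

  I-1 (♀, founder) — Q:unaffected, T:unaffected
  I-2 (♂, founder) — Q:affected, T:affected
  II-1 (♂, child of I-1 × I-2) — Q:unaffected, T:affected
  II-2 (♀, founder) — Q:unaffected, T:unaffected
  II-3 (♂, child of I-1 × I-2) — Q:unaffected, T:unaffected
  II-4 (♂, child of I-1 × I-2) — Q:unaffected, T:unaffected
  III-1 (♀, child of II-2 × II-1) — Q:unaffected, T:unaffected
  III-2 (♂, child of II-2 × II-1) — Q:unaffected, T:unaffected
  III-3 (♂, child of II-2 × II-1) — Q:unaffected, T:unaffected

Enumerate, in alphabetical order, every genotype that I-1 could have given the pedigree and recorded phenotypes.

I-1 ∈ {QQ Tt, Qq Tt}

Q/I-1 un ·: QQ|Qq
Q/I-2 aff ·: qq
Q/II-1 un I-1×I-2: Qq
Q/II-2 un ·: QQ|Qq
Q/II-3 un I-1×I-2: Qq
Q/II-4 un I-1×I-2: Qq
Q/III-1 un II-2×II-1: QQ|Qq
Q/III-2 un II-2×II-1: QQ|Qq
Q/III-3 un II-2×II-1: QQ|Qq
⇒ Q over [I-1,I-2,II-1,II-2,II-3,II-4,III-1,III-2,III-3]: 32 consistent
T/I-1 un ·: Tt
T/I-2 aff ·: tt
T/II-1 aff I-1×I-2: tt
T/II-2 un ·: TT|Tt
T/II-3 un I-1×I-2: Tt
T/II-4 un I-1×I-2: Tt
T/III-1 un II-2×II-1: Tt
T/III-2 un II-2×II-1: Tt
T/III-3 un II-2×II-1: Tt
⇒ T over [I-1,I-2,II-1,II-2,II-3,II-4,III-1,III-2,III-3]: 2 consistent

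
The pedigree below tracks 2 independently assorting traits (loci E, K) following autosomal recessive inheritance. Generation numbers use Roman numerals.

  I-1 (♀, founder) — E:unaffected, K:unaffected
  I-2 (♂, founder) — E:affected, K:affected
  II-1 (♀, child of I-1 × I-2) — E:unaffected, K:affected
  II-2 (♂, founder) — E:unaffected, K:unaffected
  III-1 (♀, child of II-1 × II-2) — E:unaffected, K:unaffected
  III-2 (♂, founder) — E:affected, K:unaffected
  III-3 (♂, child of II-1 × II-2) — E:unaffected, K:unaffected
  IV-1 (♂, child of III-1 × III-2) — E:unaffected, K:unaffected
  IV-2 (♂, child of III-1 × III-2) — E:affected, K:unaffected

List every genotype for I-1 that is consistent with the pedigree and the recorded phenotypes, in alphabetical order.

I-1 ∈ {EE Kk, Ee Kk}

E/I-1 un ·: EE|Ee
E/I-2 aff ·: ee
E/II-1 un I-1×I-2: Ee
E/II-2 un ·: EE|Ee
E/III-1 un II-1×II-2: Ee
E/III-2 aff ·: ee
E/III-3 un II-1×II-2: EE|Ee
E/IV-1 un III-1×III-2: Ee
E/IV-2 aff III-1×III-2: ee
⇒ E over [I-1,I-2,II-1,II-2,III-1,III-2,III-3,IV-1,IV-2]: 8 consistent
K/I-1 un ·: Kk
K/I-2 aff ·: kk
K/II-1 aff I-1×I-2: kk
K/II-2 un ·: KK|Kk
K/III-1 un II-1×II-2: Kk
K/III-2 un ·: KK|Kk
K/III-3 un II-1×II-2: Kk
K/IV-1 un III-1×III-2: KK|Kk
K/IV-2 un III-1×III-2: KK|Kk
⇒ K over [I-1,I-2,II-1,II-2,III-1,III-2,III-3,IV-1,IV-2]: 16 consistent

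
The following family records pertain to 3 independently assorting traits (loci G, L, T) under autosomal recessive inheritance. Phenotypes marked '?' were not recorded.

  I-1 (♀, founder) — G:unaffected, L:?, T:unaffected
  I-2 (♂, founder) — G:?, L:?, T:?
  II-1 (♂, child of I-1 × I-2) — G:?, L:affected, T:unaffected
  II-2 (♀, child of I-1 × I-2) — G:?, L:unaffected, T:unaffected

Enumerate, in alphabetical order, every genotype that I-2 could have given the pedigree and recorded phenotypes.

G/I-1 un ·: GG|Gg
G/I-2 ? ·: GG|Gg|gg
G/II-1 ? I-1×I-2: GG|Gg|gg
G/II-2 ? I-1×I-2: GG|Gg|gg
⇒ G over [I-1,I-2,II-1,II-2]: 23 consistent
L/I-1 ? ·: Ll|ll
L/I-2 ? ·: Ll|ll
L/II-1 aff I-1×I-2: ll
L/II-2 un I-1×I-2: LL|Ll
⇒ L over [I-1,I-2,II-1,II-2]: 4 consistent
T/I-1 un ·: TT|Tt
T/I-2 ? ·: TT|Tt|tt
T/II-1 un I-1×I-2: TT|Tt
T/II-2 un I-1×I-2: TT|Tt
⇒ T over [I-1,I-2,II-1,II-2]: 15 consistent

I-2 ∈ {GG Ll TT, GG Ll Tt, GG Ll tt, GG ll TT, GG ll Tt, GG ll tt, Gg Ll TT, Gg Ll Tt, Gg Ll tt, Gg ll TT, Gg ll Tt, Gg ll tt, gg Ll TT, gg Ll Tt, gg Ll tt, gg ll TT, gg ll Tt, gg ll tt}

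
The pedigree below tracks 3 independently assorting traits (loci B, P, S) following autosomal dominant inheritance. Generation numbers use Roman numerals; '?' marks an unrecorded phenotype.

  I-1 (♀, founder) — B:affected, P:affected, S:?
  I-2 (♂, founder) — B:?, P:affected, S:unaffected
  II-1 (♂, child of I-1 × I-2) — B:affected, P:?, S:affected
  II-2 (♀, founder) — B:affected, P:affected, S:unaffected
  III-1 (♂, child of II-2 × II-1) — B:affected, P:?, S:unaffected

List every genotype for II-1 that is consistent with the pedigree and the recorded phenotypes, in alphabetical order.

B/I-1 aff ·: Bb|BB
B/I-2 ? ·: bb|Bb|BB
B/II-1 aff I-1×I-2: Bb|BB
B/II-2 aff ·: Bb|BB
B/III-1 aff II-2×II-1: Bb|BB
⇒ B over [I-1,I-2,II-1,II-2,III-1]: 32 consistent
P/I-1 aff ·: Pp|PP
P/I-2 aff ·: Pp|PP
P/II-1 ? I-1×I-2: pp|Pp|PP
P/II-2 aff ·: Pp|PP
P/III-1 ? II-2×II-1: pp|Pp|PP
⇒ P over [I-1,I-2,II-1,II-2,III-1]: 30 consistent
S/I-1 ? ·: Ss|SS
S/I-2 un ·: ss
S/II-1 aff I-1×I-2: Ss
S/II-2 un ·: ss
S/III-1 un II-2×II-1: ss
⇒ S over [I-1,I-2,II-1,II-2,III-1]: 2 consistent

II-1 ∈ {BB PP Ss, BB Pp Ss, BB pp Ss, Bb PP Ss, Bb Pp Ss, Bb pp Ss}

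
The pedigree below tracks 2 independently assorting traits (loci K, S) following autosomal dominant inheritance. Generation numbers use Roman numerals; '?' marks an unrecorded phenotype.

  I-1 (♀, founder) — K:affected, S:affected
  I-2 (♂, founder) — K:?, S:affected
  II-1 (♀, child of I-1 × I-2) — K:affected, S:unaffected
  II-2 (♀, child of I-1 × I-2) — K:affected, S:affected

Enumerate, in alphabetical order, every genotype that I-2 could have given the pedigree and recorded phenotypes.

I-2 ∈ {KK Ss, Kk Ss, kk Ss}

K/I-1 aff ·: Kk|KK
K/I-2 ? ·: kk|Kk|KK
K/II-1 aff I-1×I-2: Kk|KK
K/II-2 aff I-1×I-2: Kk|KK
⇒ K over [I-1,I-2,II-1,II-2]: 15 consistent
S/I-1 aff ·: Ss
S/I-2 aff ·: Ss
S/II-1 un I-1×I-2: ss
S/II-2 aff I-1×I-2: Ss|SS
⇒ S over [I-1,I-2,II-1,II-2]: 2 consistent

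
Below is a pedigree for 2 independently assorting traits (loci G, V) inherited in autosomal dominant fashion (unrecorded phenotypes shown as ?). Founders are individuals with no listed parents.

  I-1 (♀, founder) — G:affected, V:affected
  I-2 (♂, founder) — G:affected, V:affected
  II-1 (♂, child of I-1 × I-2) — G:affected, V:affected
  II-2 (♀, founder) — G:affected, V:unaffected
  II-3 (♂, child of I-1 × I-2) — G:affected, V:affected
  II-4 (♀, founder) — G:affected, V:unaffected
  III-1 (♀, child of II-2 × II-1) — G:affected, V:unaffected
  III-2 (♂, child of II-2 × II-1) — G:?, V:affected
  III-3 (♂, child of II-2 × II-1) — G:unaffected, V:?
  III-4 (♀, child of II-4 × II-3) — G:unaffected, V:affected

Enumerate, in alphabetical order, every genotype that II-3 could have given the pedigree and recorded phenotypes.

G/I-1 aff ·: Gg|GG
G/I-2 aff ·: Gg|GG
G/II-1 aff I-1×I-2: Gg
G/II-2 aff ·: Gg
G/II-3 aff I-1×I-2: Gg
G/II-4 aff ·: Gg
G/III-1 aff II-2×II-1: Gg|GG
G/III-2 ? II-2×II-1: gg|Gg|GG
G/III-3 un II-2×II-1: gg
G/III-4 un II-4×II-3: gg
⇒ G over [I-1,I-2,II-1,II-2,II-3,II-4,III-1,III-2,III-3,III-4]: 18 consistent
V/I-1 aff ·: Vv|VV
V/I-2 aff ·: Vv|VV
V/II-1 aff I-1×I-2: Vv
V/II-2 un ·: vv
V/II-3 aff I-1×I-2: Vv|VV
V/II-4 un ·: vv
V/III-1 un II-2×II-1: vv
V/III-2 aff II-2×II-1: Vv
V/III-3 ? II-2×II-1: vv|Vv
V/III-4 aff II-4×II-3: Vv
⇒ V over [I-1,I-2,II-1,II-2,II-3,II-4,III-1,III-2,III-3,III-4]: 12 consistent

II-3 ∈ {Gg VV, Gg Vv}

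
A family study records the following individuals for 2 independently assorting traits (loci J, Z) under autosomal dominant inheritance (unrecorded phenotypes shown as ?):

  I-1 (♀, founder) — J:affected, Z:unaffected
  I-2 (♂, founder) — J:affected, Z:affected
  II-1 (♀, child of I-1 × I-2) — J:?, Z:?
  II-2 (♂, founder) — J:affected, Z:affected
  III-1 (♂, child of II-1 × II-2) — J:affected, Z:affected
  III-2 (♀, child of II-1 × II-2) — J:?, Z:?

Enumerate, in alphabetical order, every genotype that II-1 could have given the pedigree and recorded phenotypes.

II-1 ∈ {JJ Zz, JJ zz, Jj Zz, Jj zz, jj Zz, jj zz}

J/I-1 aff ·: Jj|JJ
J/I-2 aff ·: Jj|JJ
J/II-1 ? I-1×I-2: jj|Jj|JJ
J/II-2 aff ·: Jj|JJ
J/III-1 aff II-1×II-2: Jj|JJ
J/III-2 ? II-1×II-2: jj|Jj|JJ
⇒ J over [I-1,I-2,II-1,II-2,III-1,III-2]: 53 consistent
Z/I-1 un ·: zz
Z/I-2 aff ·: Zz|ZZ
Z/II-1 ? I-1×I-2: zz|Zz
Z/II-2 aff ·: Zz|ZZ
Z/III-1 aff II-1×II-2: Zz|ZZ
Z/III-2 ? II-1×II-2: zz|Zz|ZZ
⇒ Z over [I-1,I-2,II-1,II-2,III-1,III-2]: 23 consistent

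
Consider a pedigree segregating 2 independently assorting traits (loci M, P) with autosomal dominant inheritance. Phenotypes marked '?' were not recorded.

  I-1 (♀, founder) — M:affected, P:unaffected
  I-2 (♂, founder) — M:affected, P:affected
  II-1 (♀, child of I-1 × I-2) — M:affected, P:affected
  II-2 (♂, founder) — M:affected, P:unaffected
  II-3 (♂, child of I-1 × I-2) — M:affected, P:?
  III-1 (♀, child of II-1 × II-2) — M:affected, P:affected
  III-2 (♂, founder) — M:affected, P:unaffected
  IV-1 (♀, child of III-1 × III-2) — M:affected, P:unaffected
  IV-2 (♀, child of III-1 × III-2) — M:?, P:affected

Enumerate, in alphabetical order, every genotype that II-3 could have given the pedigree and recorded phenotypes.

II-3 ∈ {MM Pp, MM pp, Mm Pp, Mm pp}

M/I-1 aff ·: Mm|MM
M/I-2 aff ·: Mm|MM
M/II-1 aff I-1×I-2: Mm|MM
M/II-2 aff ·: Mm|MM
M/II-3 aff I-1×I-2: Mm|MM
M/III-1 aff II-1×II-2: Mm|MM
M/III-2 aff ·: Mm|MM
M/IV-1 aff III-1×III-2: Mm|MM
M/IV-2 ? III-1×III-2: mm|Mm|MM
⇒ M over [I-1,I-2,II-1,II-2,II-3,III-1,III-2,IV-1,IV-2]: 320 consistent
P/I-1 un ·: pp
P/I-2 aff ·: Pp|PP
P/II-1 aff I-1×I-2: Pp
P/II-2 un ·: pp
P/II-3 ? I-1×I-2: pp|Pp
P/III-1 aff II-1×II-2: Pp
P/III-2 un ·: pp
P/IV-1 un III-1×III-2: pp
P/IV-2 aff III-1×III-2: Pp
⇒ P over [I-1,I-2,II-1,II-2,II-3,III-1,III-2,IV-1,IV-2]: 3 consistent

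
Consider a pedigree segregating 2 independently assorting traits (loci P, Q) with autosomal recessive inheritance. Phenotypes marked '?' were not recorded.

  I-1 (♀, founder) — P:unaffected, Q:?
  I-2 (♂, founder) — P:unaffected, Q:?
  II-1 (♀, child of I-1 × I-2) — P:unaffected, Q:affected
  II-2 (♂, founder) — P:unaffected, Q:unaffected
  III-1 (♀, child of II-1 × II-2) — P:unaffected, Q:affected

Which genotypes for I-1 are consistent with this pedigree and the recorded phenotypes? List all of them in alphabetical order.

P/I-1 un ·: PP|Pp
P/I-2 un ·: PP|Pp
P/II-1 un I-1×I-2: PP|Pp
P/II-2 un ·: PP|Pp
P/III-1 un II-1×II-2: PP|Pp
⇒ P over [I-1,I-2,II-1,II-2,III-1]: 24 consistent
Q/I-1 ? ·: Qq|qq
Q/I-2 ? ·: Qq|qq
Q/II-1 aff I-1×I-2: qq
Q/II-2 un ·: Qq
Q/III-1 aff II-1×II-2: qq
⇒ Q over [I-1,I-2,II-1,II-2,III-1]: 4 consistent

I-1 ∈ {PP Qq, PP qq, Pp Qq, Pp qq}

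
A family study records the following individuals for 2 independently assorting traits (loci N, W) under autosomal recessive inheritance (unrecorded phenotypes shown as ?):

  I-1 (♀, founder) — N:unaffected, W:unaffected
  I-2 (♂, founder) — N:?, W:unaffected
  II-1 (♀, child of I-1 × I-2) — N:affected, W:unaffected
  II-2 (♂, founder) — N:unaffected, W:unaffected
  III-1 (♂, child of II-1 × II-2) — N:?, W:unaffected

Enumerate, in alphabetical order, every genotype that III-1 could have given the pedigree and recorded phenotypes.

N/I-1 un ·: Nn
N/I-2 ? ·: Nn|nn
N/II-1 aff I-1×I-2: nn
N/II-2 un ·: NN|Nn
N/III-1 ? II-1×II-2: Nn|nn
⇒ N over [I-1,I-2,II-1,II-2,III-1]: 6 consistent
W/I-1 un ·: WW|Ww
W/I-2 un ·: WW|Ww
W/II-1 un I-1×I-2: WW|Ww
W/II-2 un ·: WW|Ww
W/III-1 un II-1×II-2: WW|Ww
⇒ W over [I-1,I-2,II-1,II-2,III-1]: 24 consistent

III-1 ∈ {Nn WW, Nn Ww, nn WW, nn Ww}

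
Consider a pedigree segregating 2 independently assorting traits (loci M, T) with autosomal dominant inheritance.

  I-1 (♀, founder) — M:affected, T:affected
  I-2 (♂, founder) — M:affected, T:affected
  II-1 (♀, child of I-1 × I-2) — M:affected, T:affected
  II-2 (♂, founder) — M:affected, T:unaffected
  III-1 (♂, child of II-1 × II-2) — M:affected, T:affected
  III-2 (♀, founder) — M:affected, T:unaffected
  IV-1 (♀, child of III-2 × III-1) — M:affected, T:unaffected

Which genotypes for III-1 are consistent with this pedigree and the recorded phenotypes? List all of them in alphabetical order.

III-1 ∈ {MM Tt, Mm Tt}

M/I-1 aff ·: Mm|MM
M/I-2 aff ·: Mm|MM
M/II-1 aff I-1×I-2: Mm|MM
M/II-2 aff ·: Mm|MM
M/III-1 aff II-1×II-2: Mm|MM
M/III-2 aff ·: Mm|MM
M/IV-1 aff III-2×III-1: Mm|MM
⇒ M over [I-1,I-2,II-1,II-2,III-1,III-2,IV-1]: 82 consistent
T/I-1 aff ·: Tt|TT
T/I-2 aff ·: Tt|TT
T/II-1 aff I-1×I-2: Tt|TT
T/II-2 un ·: tt
T/III-1 aff II-1×II-2: Tt
T/III-2 un ·: tt
T/IV-1 un III-2×III-1: tt
⇒ T over [I-1,I-2,II-1,II-2,III-1,III-2,IV-1]: 7 consistent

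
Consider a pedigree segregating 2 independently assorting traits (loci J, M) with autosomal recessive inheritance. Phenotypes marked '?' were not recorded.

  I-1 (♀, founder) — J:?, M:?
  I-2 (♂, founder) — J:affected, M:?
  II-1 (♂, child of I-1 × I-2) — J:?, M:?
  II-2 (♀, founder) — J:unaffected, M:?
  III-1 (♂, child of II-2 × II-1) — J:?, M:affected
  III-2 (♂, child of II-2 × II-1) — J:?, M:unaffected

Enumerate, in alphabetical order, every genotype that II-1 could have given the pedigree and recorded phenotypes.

II-1 ∈ {Jj Mm, Jj mm, jj Mm, jj mm}

J/I-1 ? ·: JJ|Jj|jj
J/I-2 aff ·: jj
J/II-1 ? I-1×I-2: Jj|jj
J/II-2 un ·: JJ|Jj
J/III-1 ? II-2×II-1: JJ|Jj|jj
J/III-2 ? II-2×II-1: JJ|Jj|jj
⇒ J over [I-1,I-2,II-1,II-2,III-1,III-2]: 36 consistent
M/I-1 ? ·: MM|Mm|mm
M/I-2 ? ·: MM|Mm|mm
M/II-1 ? I-1×I-2: Mm|mm
M/II-2 ? ·: Mm|mm
M/III-1 aff II-2×II-1: mm
M/III-2 un II-2×II-1: MM|Mm
⇒ M over [I-1,I-2,II-1,II-2,III-1,III-2]: 25 consistent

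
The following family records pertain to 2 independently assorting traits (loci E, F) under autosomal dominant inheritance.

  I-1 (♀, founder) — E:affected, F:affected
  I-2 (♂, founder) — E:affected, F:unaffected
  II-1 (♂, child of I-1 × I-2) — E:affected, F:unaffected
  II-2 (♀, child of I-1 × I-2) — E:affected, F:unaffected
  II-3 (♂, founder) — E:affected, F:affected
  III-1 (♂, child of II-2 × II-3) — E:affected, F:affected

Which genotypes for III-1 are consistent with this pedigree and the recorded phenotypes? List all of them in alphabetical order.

E/I-1 aff ·: Ee|EE
E/I-2 aff ·: Ee|EE
E/II-1 aff I-1×I-2: Ee|EE
E/II-2 aff I-1×I-2: Ee|EE
E/II-3 aff ·: Ee|EE
E/III-1 aff II-2×II-3: Ee|EE
⇒ E over [I-1,I-2,II-1,II-2,II-3,III-1]: 45 consistent
F/I-1 aff ·: Ff
F/I-2 un ·: ff
F/II-1 un I-1×I-2: ff
F/II-2 un I-1×I-2: ff
F/II-3 aff ·: Ff|FF
F/III-1 aff II-2×II-3: Ff
⇒ F over [I-1,I-2,II-1,II-2,II-3,III-1]: 2 consistent

III-1 ∈ {EE Ff, Ee Ff}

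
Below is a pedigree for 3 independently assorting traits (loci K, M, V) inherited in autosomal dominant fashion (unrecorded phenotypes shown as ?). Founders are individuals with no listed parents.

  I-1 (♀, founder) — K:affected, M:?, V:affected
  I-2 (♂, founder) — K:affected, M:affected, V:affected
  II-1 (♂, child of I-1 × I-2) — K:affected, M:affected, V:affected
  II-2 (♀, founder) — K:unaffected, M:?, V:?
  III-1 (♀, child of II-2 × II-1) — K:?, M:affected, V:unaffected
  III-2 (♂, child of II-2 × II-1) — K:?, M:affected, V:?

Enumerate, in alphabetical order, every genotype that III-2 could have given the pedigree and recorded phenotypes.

III-2 ∈ {Kk MM VV, Kk MM Vv, Kk MM vv, Kk Mm VV, Kk Mm Vv, Kk Mm vv, kk MM VV, kk MM Vv, kk MM vv, kk Mm VV, kk Mm Vv, kk Mm vv}

K/I-1 aff ·: Kk|KK
K/I-2 aff ·: Kk|KK
K/II-1 aff I-1×I-2: Kk|KK
K/II-2 un ·: kk
K/III-1 ? II-2×II-1: kk|Kk
K/III-2 ? II-2×II-1: kk|Kk
⇒ K over [I-1,I-2,II-1,II-2,III-1,III-2]: 16 consistent
M/I-1 ? ·: mm|Mm|MM
M/I-2 aff ·: Mm|MM
M/II-1 aff I-1×I-2: Mm|MM
M/II-2 ? ·: mm|Mm|MM
M/III-1 aff II-2×II-1: Mm|MM
M/III-2 aff II-2×II-1: Mm|MM
⇒ M over [I-1,I-2,II-1,II-2,III-1,III-2]: 69 consistent
V/I-1 aff ·: Vv|VV
V/I-2 aff ·: Vv|VV
V/II-1 aff I-1×I-2: Vv
V/II-2 ? ·: vv|Vv
V/III-1 un II-2×II-1: vv
V/III-2 ? II-2×II-1: vv|Vv|VV
⇒ V over [I-1,I-2,II-1,II-2,III-1,III-2]: 15 consistent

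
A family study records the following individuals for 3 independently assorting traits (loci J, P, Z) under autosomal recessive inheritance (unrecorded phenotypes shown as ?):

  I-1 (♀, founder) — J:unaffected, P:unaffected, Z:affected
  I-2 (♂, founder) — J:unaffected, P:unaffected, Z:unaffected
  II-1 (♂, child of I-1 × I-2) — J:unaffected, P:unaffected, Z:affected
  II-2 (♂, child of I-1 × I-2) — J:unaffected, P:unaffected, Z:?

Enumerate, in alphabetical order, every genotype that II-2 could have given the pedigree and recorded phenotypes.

J/I-1 un ·: JJ|Jj
J/I-2 un ·: JJ|Jj
J/II-1 un I-1×I-2: JJ|Jj
J/II-2 un I-1×I-2: JJ|Jj
⇒ J over [I-1,I-2,II-1,II-2]: 13 consistent
P/I-1 un ·: PP|Pp
P/I-2 un ·: PP|Pp
P/II-1 un I-1×I-2: PP|Pp
P/II-2 un I-1×I-2: PP|Pp
⇒ P over [I-1,I-2,II-1,II-2]: 13 consistent
Z/I-1 aff ·: zz
Z/I-2 un ·: Zz
Z/II-1 aff I-1×I-2: zz
Z/II-2 ? I-1×I-2: Zz|zz
⇒ Z over [I-1,I-2,II-1,II-2]: 2 consistent

II-2 ∈ {JJ PP Zz, JJ PP zz, JJ Pp Zz, JJ Pp zz, Jj PP Zz, Jj PP zz, Jj Pp Zz, Jj Pp zz}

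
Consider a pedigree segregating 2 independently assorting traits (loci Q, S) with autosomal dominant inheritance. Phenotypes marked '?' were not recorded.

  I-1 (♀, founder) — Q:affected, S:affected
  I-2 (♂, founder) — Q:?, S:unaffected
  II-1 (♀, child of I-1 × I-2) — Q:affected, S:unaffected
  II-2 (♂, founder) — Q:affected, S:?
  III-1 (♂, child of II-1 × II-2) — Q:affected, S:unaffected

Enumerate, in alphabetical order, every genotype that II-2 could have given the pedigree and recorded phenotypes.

II-2 ∈ {QQ Ss, QQ ss, Qq Ss, Qq ss}

Q/I-1 aff ·: Qq|QQ
Q/I-2 ? ·: qq|Qq|QQ
Q/II-1 aff I-1×I-2: Qq|QQ
Q/II-2 aff ·: Qq|QQ
Q/III-1 aff II-1×II-2: Qq|QQ
⇒ Q over [I-1,I-2,II-1,II-2,III-1]: 32 consistent
S/I-1 aff ·: Ss
S/I-2 un ·: ss
S/II-1 un I-1×I-2: ss
S/II-2 ? ·: ss|Ss
S/III-1 un II-1×II-2: ss
⇒ S over [I-1,I-2,II-1,II-2,III-1]: 2 consistent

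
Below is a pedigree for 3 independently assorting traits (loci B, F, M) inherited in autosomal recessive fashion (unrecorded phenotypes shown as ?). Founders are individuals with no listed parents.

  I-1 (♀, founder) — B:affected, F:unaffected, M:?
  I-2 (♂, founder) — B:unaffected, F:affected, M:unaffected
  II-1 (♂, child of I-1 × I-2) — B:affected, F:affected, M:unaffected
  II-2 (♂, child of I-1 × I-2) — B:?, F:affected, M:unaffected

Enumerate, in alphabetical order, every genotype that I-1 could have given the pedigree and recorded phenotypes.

I-1 ∈ {bb Ff MM, bb Ff Mm, bb Ff mm}

B/I-1 aff ·: bb
B/I-2 un ·: Bb
B/II-1 aff I-1×I-2: bb
B/II-2 ? I-1×I-2: Bb|bb
⇒ B over [I-1,I-2,II-1,II-2]: 2 consistent
F/I-1 un ·: Ff
F/I-2 aff ·: ff
F/II-1 aff I-1×I-2: ff
F/II-2 aff I-1×I-2: ff
⇒ F over [I-1,I-2,II-1,II-2]: 1 consistent
M/I-1 ? ·: MM|Mm|mm
M/I-2 un ·: MM|Mm
M/II-1 un I-1×I-2: MM|Mm
M/II-2 un I-1×I-2: MM|Mm
⇒ M over [I-1,I-2,II-1,II-2]: 15 consistent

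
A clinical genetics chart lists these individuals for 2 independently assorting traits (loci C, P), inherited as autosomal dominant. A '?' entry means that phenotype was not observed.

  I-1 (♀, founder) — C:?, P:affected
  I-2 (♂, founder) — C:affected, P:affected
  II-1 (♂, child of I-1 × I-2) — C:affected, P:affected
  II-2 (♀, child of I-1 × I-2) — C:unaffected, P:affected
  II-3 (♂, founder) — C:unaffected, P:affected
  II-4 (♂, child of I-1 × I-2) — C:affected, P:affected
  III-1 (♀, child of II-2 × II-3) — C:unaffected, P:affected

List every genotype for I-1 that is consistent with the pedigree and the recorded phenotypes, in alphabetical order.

I-1 ∈ {Cc PP, Cc Pp, cc PP, cc Pp}

C/I-1 ? ·: cc|Cc
C/I-2 aff ·: Cc
C/II-1 aff I-1×I-2: Cc|CC
C/II-2 un I-1×I-2: cc
C/II-3 un ·: cc
C/II-4 aff I-1×I-2: Cc|CC
C/III-1 un II-2×II-3: cc
⇒ C over [I-1,I-2,II-1,II-2,II-3,II-4,III-1]: 5 consistent
P/I-1 aff ·: Pp|PP
P/I-2 aff ·: Pp|PP
P/II-1 aff I-1×I-2: Pp|PP
P/II-2 aff I-1×I-2: Pp|PP
P/II-3 aff ·: Pp|PP
P/II-4 aff I-1×I-2: Pp|PP
P/III-1 aff II-2×II-3: Pp|PP
⇒ P over [I-1,I-2,II-1,II-2,II-3,II-4,III-1]: 87 consistent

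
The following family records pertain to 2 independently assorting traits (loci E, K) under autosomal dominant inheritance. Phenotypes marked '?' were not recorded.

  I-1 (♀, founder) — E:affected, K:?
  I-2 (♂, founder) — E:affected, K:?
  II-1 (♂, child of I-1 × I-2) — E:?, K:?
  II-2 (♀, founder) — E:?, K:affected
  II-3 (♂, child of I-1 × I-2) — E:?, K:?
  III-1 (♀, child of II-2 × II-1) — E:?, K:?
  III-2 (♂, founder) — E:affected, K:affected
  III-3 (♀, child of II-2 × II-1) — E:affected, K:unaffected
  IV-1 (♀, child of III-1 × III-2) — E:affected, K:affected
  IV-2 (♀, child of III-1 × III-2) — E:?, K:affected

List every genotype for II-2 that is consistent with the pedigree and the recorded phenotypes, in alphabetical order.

II-2 ∈ {EE Kk, Ee Kk, ee Kk}

E/I-1 aff ·: Ee|EE
E/I-2 aff ·: Ee|EE
E/II-1 ? I-1×I-2: ee|Ee|EE
E/II-2 ? ·: ee|Ee|EE
E/II-3 ? I-1×I-2: ee|Ee|EE
E/III-1 ? II-2×II-1: ee|Ee|EE
E/III-2 aff ·: Ee|EE
E/III-3 aff II-2×II-1: Ee|EE
E/IV-1 aff III-1×III-2: Ee|EE
E/IV-2 ? III-1×III-2: ee|Ee|EE
⇒ E over [I-1,I-2,II-1,II-2,II-3,III-1,III-2,III-3,IV-1,IV-2]: 982 consistent
K/I-1 ? ·: kk|Kk|KK
K/I-2 ? ·: kk|Kk|KK
K/II-1 ? I-1×I-2: kk|Kk
K/II-2 aff ·: Kk
K/II-3 ? I-1×I-2: kk|Kk|KK
K/III-1 ? II-2×II-1: kk|Kk|KK
K/III-2 aff ·: Kk|KK
K/III-3 un II-2×II-1: kk
K/IV-1 aff III-1×III-2: Kk|KK
K/IV-2 aff III-1×III-2: Kk|KK
⇒ K over [I-1,I-2,II-1,II-2,II-3,III-1,III-2,III-3,IV-1,IV-2]: 275 consistent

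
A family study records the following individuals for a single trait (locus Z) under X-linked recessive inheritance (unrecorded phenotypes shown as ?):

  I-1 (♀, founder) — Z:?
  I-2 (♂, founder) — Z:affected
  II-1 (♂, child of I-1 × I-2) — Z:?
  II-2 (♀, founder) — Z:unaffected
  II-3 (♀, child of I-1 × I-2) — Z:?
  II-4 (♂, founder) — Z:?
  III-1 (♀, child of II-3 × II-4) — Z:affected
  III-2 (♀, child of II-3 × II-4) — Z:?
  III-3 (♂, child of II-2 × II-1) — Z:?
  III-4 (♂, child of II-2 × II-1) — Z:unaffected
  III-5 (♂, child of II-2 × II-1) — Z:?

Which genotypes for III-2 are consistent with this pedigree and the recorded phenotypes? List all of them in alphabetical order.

III-2 ∈ {X^ZX^z, X^zX^z}

Z/I-1 ? ·: X^ZX^Z|X^ZX^z|X^zX^z
Z/I-2 aff ·: X^zY
Z/II-1 ? I-1×I-2: X^ZY|X^zY
Z/II-2 un ·: X^ZX^Z|X^ZX^z
Z/II-3 ? I-1×I-2: X^ZX^z|X^zX^z
Z/II-4 ? ·: X^zY
Z/III-1 aff II-3×II-4: X^zX^z
Z/III-2 ? II-3×II-4: X^ZX^z|X^zX^z
Z/III-3 ? II-2×II-1: X^ZY|X^zY
Z/III-4 un II-2×II-1: X^ZY
Z/III-5 ? II-2×II-1: X^ZY|X^zY
⇒ Z over [I-1,I-2,II-1,II-2,II-3,II-4,III-1,III-2,III-3,III-4,III-5]: 45 consistent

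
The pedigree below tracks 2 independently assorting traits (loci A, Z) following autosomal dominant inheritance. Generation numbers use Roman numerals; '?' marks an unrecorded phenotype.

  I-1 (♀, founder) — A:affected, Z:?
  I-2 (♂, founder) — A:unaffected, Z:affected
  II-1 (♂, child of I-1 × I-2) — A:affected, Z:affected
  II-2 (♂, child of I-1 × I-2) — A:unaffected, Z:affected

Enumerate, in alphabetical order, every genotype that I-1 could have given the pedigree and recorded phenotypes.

I-1 ∈ {Aa ZZ, Aa Zz, Aa zz}

A/I-1 aff ·: Aa
A/I-2 un ·: aa
A/II-1 aff I-1×I-2: Aa
A/II-2 un I-1×I-2: aa
⇒ A over [I-1,I-2,II-1,II-2]: 1 consistent
Z/I-1 ? ·: zz|Zz|ZZ
Z/I-2 aff ·: Zz|ZZ
Z/II-1 aff I-1×I-2: Zz|ZZ
Z/II-2 aff I-1×I-2: Zz|ZZ
⇒ Z over [I-1,I-2,II-1,II-2]: 15 consistent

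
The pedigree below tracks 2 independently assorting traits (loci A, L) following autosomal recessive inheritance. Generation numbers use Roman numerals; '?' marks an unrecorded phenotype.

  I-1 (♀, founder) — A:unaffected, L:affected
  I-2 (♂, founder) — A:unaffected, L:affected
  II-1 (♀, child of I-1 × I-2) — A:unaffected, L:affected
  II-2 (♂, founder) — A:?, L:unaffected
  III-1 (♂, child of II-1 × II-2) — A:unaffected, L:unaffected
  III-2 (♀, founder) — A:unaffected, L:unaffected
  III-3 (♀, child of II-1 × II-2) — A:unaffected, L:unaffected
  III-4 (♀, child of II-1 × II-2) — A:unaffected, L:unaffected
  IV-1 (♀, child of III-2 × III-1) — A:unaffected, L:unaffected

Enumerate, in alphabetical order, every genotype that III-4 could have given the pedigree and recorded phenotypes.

A/I-1 un ·: AA|Aa
A/I-2 un ·: AA|Aa
A/II-1 un I-1×I-2: AA|Aa
A/II-2 ? ·: AA|Aa|aa
A/III-1 un II-1×II-2: AA|Aa
A/III-2 un ·: AA|Aa
A/III-3 un II-1×II-2: AA|Aa
A/III-4 un II-1×II-2: AA|Aa
A/IV-1 un III-2×III-1: AA|Aa
⇒ A over [I-1,I-2,II-1,II-2,III-1,III-2,III-3,III-4,IV-1]: 320 consistent
L/I-1 aff ·: ll
L/I-2 aff ·: ll
L/II-1 aff I-1×I-2: ll
L/II-2 un ·: LL|Ll
L/III-1 un II-1×II-2: Ll
L/III-2 un ·: LL|Ll
L/III-3 un II-1×II-2: Ll
L/III-4 un II-1×II-2: Ll
L/IV-1 un III-2×III-1: LL|Ll
⇒ L over [I-1,I-2,II-1,II-2,III-1,III-2,III-3,III-4,IV-1]: 8 consistent

III-4 ∈ {AA Ll, Aa Ll}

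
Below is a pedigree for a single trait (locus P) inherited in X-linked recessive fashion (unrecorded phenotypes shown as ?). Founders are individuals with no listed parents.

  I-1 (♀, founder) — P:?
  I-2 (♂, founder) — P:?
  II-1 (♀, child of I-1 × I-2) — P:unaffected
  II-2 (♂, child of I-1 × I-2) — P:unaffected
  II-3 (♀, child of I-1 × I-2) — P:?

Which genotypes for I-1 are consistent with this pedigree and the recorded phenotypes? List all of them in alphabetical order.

P/I-1 ? ·: X^PX^P|X^PX^p
P/I-2 ? ·: X^PY|X^pY
P/II-1 un I-1×I-2: X^PX^P|X^PX^p
P/II-2 un I-1×I-2: X^PY
P/II-3 ? I-1×I-2: X^PX^P|X^PX^p|X^pX^p
⇒ P over [I-1,I-2,II-1,II-2,II-3]: 8 consistent

I-1 ∈ {X^PX^P, X^PX^p}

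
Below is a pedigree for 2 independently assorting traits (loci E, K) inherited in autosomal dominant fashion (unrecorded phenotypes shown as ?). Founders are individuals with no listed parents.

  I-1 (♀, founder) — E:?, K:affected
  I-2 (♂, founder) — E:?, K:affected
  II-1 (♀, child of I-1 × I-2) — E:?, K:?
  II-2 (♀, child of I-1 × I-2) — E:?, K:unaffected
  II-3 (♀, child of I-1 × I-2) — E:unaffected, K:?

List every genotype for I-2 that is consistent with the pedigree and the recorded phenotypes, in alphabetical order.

E/I-1 ? ·: ee|Ee
E/I-2 ? ·: ee|Ee
E/II-1 ? I-1×I-2: ee|Ee|EE
E/II-2 ? I-1×I-2: ee|Ee|EE
E/II-3 un I-1×I-2: ee
⇒ E over [I-1,I-2,II-1,II-2,II-3]: 18 consistent
K/I-1 aff ·: Kk
K/I-2 aff ·: Kk
K/II-1 ? I-1×I-2: kk|Kk|KK
K/II-2 un I-1×I-2: kk
K/II-3 ? I-1×I-2: kk|Kk|KK
⇒ K over [I-1,I-2,II-1,II-2,II-3]: 9 consistent

I-2 ∈ {Ee Kk, ee Kk}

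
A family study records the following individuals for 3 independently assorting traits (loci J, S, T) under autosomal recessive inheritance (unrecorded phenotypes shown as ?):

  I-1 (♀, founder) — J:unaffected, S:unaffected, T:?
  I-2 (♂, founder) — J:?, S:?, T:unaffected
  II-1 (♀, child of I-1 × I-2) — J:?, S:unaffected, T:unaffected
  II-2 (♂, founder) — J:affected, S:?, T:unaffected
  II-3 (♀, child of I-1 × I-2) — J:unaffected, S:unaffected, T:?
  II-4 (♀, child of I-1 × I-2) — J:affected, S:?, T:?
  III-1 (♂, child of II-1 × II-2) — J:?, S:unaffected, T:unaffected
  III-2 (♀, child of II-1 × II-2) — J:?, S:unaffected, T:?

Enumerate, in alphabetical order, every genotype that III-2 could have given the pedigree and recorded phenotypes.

J/I-1 un ·: Jj
J/I-2 ? ·: Jj|jj
J/II-1 ? I-1×I-2: JJ|Jj|jj
J/II-2 aff ·: jj
J/II-3 un I-1×I-2: JJ|Jj
J/II-4 aff I-1×I-2: jj
J/III-1 ? II-1×II-2: Jj|jj
J/III-2 ? II-1×II-2: Jj|jj
⇒ J over [I-1,I-2,II-1,II-2,II-3,II-4,III-1,III-2]: 17 consistent
S/I-1 un ·: SS|Ss
S/I-2 ? ·: SS|Ss|ss
S/II-1 un I-1×I-2: SS|Ss
S/II-2 ? ·: SS|Ss|ss
S/II-3 un I-1×I-2: SS|Ss
S/II-4 ? I-1×I-2: SS|Ss|ss
S/III-1 un II-1×II-2: SS|Ss
S/III-2 un II-1×II-2: SS|Ss
⇒ S over [I-1,I-2,II-1,II-2,II-3,II-4,III-1,III-2]: 243 consistent
T/I-1 ? ·: TT|Tt|tt
T/I-2 un ·: TT|Tt
T/II-1 un I-1×I-2: TT|Tt
T/II-2 un ·: TT|Tt
T/II-3 ? I-1×I-2: TT|Tt|tt
T/II-4 ? I-1×I-2: TT|Tt|tt
T/III-1 un II-1×II-2: TT|Tt
T/III-2 ? II-1×II-2: TT|Tt|tt
⇒ T over [I-1,I-2,II-1,II-2,II-3,II-4,III-1,III-2]: 310 consistent

III-2 ∈ {Jj SS TT, Jj SS Tt, Jj SS tt, Jj Ss TT, Jj Ss Tt, Jj Ss tt, jj SS TT, jj SS Tt, jj SS tt, jj Ss TT, jj Ss Tt, jj Ss tt}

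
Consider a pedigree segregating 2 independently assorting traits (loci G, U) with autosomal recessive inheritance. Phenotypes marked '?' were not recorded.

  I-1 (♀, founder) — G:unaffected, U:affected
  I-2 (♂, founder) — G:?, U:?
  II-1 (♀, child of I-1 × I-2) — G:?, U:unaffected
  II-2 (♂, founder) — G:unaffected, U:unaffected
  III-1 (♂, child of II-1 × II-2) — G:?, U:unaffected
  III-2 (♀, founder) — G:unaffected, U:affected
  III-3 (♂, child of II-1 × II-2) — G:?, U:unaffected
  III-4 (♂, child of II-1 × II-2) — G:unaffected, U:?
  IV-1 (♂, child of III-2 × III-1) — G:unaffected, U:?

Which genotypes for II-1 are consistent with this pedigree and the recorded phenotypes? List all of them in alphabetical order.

II-1 ∈ {GG Uu, Gg Uu, gg Uu}

G/I-1 un ·: GG|Gg
G/I-2 ? ·: GG|Gg|gg
G/II-1 ? I-1×I-2: GG|Gg|gg
G/II-2 un ·: GG|Gg
G/III-1 ? II-1×II-2: GG|Gg|gg
G/III-2 un ·: GG|Gg
G/III-3 ? II-1×II-2: GG|Gg|gg
G/III-4 un II-1×II-2: GG|Gg
G/IV-1 un III-2×III-1: GG|Gg
⇒ G over [I-1,I-2,II-1,II-2,III-1,III-2,III-3,III-4,IV-1]: 566 consistent
U/I-1 aff ·: uu
U/I-2 ? ·: UU|Uu
U/II-1 un I-1×I-2: Uu
U/II-2 un ·: UU|Uu
U/III-1 un II-1×II-2: UU|Uu
U/III-2 aff ·: uu
U/III-3 un II-1×II-2: UU|Uu
U/III-4 ? II-1×II-2: UU|Uu|uu
U/IV-1 ? III-2×III-1: Uu|uu
⇒ U over [I-1,I-2,II-1,II-2,III-1,III-2,III-3,III-4,IV-1]: 60 consistent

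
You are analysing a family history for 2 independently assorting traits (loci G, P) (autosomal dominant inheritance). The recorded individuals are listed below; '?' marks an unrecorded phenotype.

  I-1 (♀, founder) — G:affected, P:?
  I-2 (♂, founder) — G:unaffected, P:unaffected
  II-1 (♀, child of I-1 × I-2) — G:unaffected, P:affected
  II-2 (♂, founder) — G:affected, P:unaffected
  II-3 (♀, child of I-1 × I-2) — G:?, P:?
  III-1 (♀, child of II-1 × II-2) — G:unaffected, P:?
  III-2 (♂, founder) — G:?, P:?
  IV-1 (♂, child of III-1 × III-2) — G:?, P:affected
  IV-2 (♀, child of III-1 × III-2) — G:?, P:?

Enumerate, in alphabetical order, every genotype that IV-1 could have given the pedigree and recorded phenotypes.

IV-1 ∈ {Gg PP, Gg Pp, gg PP, gg Pp}

G/I-1 aff ·: Gg
G/I-2 un ·: gg
G/II-1 un I-1×I-2: gg
G/II-2 aff ·: Gg
G/II-3 ? I-1×I-2: gg|Gg
G/III-1 un II-1×II-2: gg
G/III-2 ? ·: gg|Gg|GG
G/IV-1 ? III-1×III-2: gg|Gg
G/IV-2 ? III-1×III-2: gg|Gg
⇒ G over [I-1,I-2,II-1,II-2,II-3,III-1,III-2,IV-1,IV-2]: 12 consistent
P/I-1 ? ·: Pp|PP
P/I-2 un ·: pp
P/II-1 aff I-1×I-2: Pp
P/II-2 un ·: pp
P/II-3 ? I-1×I-2: pp|Pp
P/III-1 ? II-1×II-2: pp|Pp
P/III-2 ? ·: pp|Pp|PP
P/IV-1 aff III-1×III-2: Pp|PP
P/IV-2 ? III-1×III-2: pp|Pp|PP
⇒ P over [I-1,I-2,II-1,II-2,II-3,III-1,III-2,IV-1,IV-2]: 45 consistent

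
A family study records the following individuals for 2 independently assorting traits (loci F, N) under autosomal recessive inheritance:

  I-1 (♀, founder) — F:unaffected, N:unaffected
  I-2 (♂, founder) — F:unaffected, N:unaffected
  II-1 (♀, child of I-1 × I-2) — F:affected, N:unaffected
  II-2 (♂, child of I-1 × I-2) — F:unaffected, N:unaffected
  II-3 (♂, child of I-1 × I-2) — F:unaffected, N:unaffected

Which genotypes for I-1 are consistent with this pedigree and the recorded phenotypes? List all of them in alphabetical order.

F/I-1 un ·: Ff
F/I-2 un ·: Ff
F/II-1 aff I-1×I-2: ff
F/II-2 un I-1×I-2: FF|Ff
F/II-3 un I-1×I-2: FF|Ff
⇒ F over [I-1,I-2,II-1,II-2,II-3]: 4 consistent
N/I-1 un ·: NN|Nn
N/I-2 un ·: NN|Nn
N/II-1 un I-1×I-2: NN|Nn
N/II-2 un I-1×I-2: NN|Nn
N/II-3 un I-1×I-2: NN|Nn
⇒ N over [I-1,I-2,II-1,II-2,II-3]: 25 consistent

I-1 ∈ {Ff NN, Ff Nn}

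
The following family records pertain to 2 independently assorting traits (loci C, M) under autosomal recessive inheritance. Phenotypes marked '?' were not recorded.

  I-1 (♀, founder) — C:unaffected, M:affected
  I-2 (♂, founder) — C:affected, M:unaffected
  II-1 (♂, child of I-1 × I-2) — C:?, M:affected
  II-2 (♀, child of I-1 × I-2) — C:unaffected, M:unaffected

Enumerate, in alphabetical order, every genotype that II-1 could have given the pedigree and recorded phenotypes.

C/I-1 un ·: CC|Cc
C/I-2 aff ·: cc
C/II-1 ? I-1×I-2: Cc|cc
C/II-2 un I-1×I-2: Cc
⇒ C over [I-1,I-2,II-1,II-2]: 3 consistent
M/I-1 aff ·: mm
M/I-2 un ·: Mm
M/II-1 aff I-1×I-2: mm
M/II-2 un I-1×I-2: Mm
⇒ M over [I-1,I-2,II-1,II-2]: 1 consistent

II-1 ∈ {Cc mm, cc mm}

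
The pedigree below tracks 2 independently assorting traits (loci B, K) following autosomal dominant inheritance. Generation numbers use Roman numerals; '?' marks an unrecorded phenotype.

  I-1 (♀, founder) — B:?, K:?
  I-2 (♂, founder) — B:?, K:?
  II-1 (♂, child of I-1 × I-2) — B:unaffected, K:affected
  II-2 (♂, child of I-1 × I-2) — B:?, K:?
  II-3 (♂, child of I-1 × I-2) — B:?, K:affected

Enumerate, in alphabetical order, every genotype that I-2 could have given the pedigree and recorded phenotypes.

I-2 ∈ {Bb KK, Bb Kk, Bb kk, bb KK, bb Kk, bb kk}

B/I-1 ? ·: bb|Bb
B/I-2 ? ·: bb|Bb
B/II-1 un I-1×I-2: bb
B/II-2 ? I-1×I-2: bb|Bb|BB
B/II-3 ? I-1×I-2: bb|Bb|BB
⇒ B over [I-1,I-2,II-1,II-2,II-3]: 18 consistent
K/I-1 ? ·: kk|Kk|KK
K/I-2 ? ·: kk|Kk|KK
K/II-1 aff I-1×I-2: Kk|KK
K/II-2 ? I-1×I-2: kk|Kk|KK
K/II-3 aff I-1×I-2: Kk|KK
⇒ K over [I-1,I-2,II-1,II-2,II-3]: 35 consistent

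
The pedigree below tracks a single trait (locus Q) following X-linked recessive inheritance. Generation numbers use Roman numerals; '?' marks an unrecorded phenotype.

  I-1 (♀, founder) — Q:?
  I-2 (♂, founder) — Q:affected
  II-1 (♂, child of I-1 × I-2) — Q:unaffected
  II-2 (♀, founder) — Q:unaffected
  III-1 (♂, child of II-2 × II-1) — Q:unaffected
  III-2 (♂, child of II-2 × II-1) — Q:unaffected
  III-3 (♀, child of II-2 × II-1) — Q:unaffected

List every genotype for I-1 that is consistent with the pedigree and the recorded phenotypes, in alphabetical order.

Q/I-1 ? ·: X^QX^Q|X^QX^q
Q/I-2 aff ·: X^qY
Q/II-1 un I-1×I-2: X^QY
Q/II-2 un ·: X^QX^Q|X^QX^q
Q/III-1 un II-2×II-1: X^QY
Q/III-2 un II-2×II-1: X^QY
Q/III-3 un II-2×II-1: X^QX^Q|X^QX^q
⇒ Q over [I-1,I-2,II-1,II-2,III-1,III-2,III-3]: 6 consistent

I-1 ∈ {X^QX^Q, X^QX^q}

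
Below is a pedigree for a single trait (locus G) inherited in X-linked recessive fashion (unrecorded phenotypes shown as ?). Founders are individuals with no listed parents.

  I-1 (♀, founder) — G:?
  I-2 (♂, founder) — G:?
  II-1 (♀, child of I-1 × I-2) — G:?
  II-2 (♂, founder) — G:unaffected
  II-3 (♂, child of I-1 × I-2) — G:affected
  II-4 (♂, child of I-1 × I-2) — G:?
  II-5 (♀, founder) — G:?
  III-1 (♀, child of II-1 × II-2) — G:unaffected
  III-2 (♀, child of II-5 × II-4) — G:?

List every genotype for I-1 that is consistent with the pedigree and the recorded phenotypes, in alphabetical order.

I-1 ∈ {X^GX^g, X^gX^g}

G/I-1 ? ·: X^GX^g|X^gX^g
G/I-2 ? ·: X^GY|X^gY
G/II-1 ? I-1×I-2: X^GX^G|X^GX^g|X^gX^g
G/II-2 un ·: X^GY
G/II-3 aff I-1×I-2: X^gY
G/II-4 ? I-1×I-2: X^GY|X^gY
G/II-5 ? ·: X^GX^G|X^GX^g|X^gX^g
G/III-1 un II-1×II-2: X^GX^G|X^GX^g
G/III-2 ? II-5×II-4: X^GX^G|X^GX^g|X^gX^g
⇒ G over [I-1,I-2,II-1,II-2,II-3,II-4,II-5,III-1,III-2]: 60 consistent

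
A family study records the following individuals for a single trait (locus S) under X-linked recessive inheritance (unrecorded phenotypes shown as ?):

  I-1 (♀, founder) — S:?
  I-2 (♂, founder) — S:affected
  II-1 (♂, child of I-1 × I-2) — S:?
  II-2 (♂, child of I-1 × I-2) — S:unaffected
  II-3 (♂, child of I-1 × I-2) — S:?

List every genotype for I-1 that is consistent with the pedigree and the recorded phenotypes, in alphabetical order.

S/I-1 ? ·: X^SX^S|X^SX^s
S/I-2 aff ·: X^sY
S/II-1 ? I-1×I-2: X^SY|X^sY
S/II-2 un I-1×I-2: X^SY
S/II-3 ? I-1×I-2: X^SY|X^sY
⇒ S over [I-1,I-2,II-1,II-2,II-3]: 5 consistent

I-1 ∈ {X^SX^S, X^SX^s}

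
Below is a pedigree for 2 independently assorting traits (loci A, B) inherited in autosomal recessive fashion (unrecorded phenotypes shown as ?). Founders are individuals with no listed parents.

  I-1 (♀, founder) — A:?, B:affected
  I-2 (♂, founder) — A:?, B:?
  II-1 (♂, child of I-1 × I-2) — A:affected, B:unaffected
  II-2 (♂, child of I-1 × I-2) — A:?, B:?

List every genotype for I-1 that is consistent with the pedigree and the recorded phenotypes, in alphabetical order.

A/I-1 ? ·: Aa|aa
A/I-2 ? ·: Aa|aa
A/II-1 aff I-1×I-2: aa
A/II-2 ? I-1×I-2: AA|Aa|aa
⇒ A over [I-1,I-2,II-1,II-2]: 8 consistent
B/I-1 aff ·: bb
B/I-2 ? ·: BB|Bb
B/II-1 un I-1×I-2: Bb
B/II-2 ? I-1×I-2: Bb|bb
⇒ B over [I-1,I-2,II-1,II-2]: 3 consistent

I-1 ∈ {Aa bb, aa bb}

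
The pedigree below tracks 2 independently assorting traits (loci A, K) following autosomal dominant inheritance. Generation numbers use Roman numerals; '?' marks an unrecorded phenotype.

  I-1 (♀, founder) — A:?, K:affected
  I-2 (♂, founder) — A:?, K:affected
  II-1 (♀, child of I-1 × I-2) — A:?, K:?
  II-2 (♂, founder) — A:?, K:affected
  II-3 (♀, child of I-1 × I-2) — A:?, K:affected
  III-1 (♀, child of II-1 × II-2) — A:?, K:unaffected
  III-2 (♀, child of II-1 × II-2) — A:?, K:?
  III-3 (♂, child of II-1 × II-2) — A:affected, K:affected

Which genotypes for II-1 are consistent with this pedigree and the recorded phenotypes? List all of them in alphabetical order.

A/I-1 ? ·: aa|Aa|AA
A/I-2 ? ·: aa|Aa|AA
A/II-1 ? I-1×I-2: aa|Aa|AA
A/II-2 ? ·: aa|Aa|AA
A/II-3 ? I-1×I-2: aa|Aa|AA
A/III-1 ? II-1×II-2: aa|Aa|AA
A/III-2 ? II-1×II-2: aa|Aa|AA
A/III-3 aff II-1×II-2: Aa|AA
⇒ A over [I-1,I-2,II-1,II-2,II-3,III-1,III-2,III-3]: 510 consistent
K/I-1 aff ·: Kk|KK
K/I-2 aff ·: Kk|KK
K/II-1 ? I-1×I-2: kk|Kk
K/II-2 aff ·: Kk
K/II-3 aff I-1×I-2: Kk|KK
K/III-1 un II-1×II-2: kk
K/III-2 ? II-1×II-2: kk|Kk|KK
K/III-3 aff II-1×II-2: Kk|KK
⇒ K over [I-1,I-2,II-1,II-2,II-3,III-1,III-2,III-3]: 40 consistent

II-1 ∈ {AA Kk, AA kk, Aa Kk, Aa kk, aa Kk, aa kk}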